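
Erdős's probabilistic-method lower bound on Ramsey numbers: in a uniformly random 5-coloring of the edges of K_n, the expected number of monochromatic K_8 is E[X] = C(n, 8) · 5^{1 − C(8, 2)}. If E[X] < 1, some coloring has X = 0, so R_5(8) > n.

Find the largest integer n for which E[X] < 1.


We need C(n, 8) · 5^{1 − 28} < 1, i.e. C(n, 8) < 5^{28 − 1} = 7450580596923828125.
Check values of n near the boundary:
  n = 860: C(860, 8) = 7182671140665308145; 7182671140665308145 < 7450580596923828125? YES
  n = 861: C(861, 8) = 7250034996615275865; 7250034996615275865 < 7450580596923828125? YES
  n = 862: C(862, 8) = 7317951015318931845; 7317951015318931845 < 7450580596923828125? YES
  n = 863: C(863, 8) = 7386423071602617757; 7386423071602617757 < 7450580596923828125? YES
  n = 864: C(864, 8) = 7455455062926006708; 7455455062926006708 < 7450580596923828125? NO
The largest n with C(n, 8) < 7450580596923828125 is n = 863 (where E[X] = 7386423071602617757/7450580596923828125 ≈ 0.9913889). Hence R_5(8) > 863, i.e. R_5(8) ≥ 864.

Largest n = 863; hence R_5(8) > 863.


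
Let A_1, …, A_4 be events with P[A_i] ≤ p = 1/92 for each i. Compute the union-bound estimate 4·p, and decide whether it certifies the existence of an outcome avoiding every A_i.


Union bound: P[∪_{i=1}^{4} A_i] ≤ Σ_i P[A_i] ≤ 4·p = 4·(1/92) = 1/23.
Numerically: 1/23 ≈ 0.04348.
Is 1/23 < 1? YES.
Since P[∪ A_i] ≤ 1/23 < 1, the complement has P[∩ A_i^c] ≥ 1 − 1/23 = 22/23 > 0, so some outcome avoids every A_i.

4·p = 1/23 ≈ 0.04348; existence CERTIFIED by the union bound.


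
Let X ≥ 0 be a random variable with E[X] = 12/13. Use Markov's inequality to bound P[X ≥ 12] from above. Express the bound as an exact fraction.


μ = E[X] = 12/13, a = 12.
Markov: P[X ≥ 12] ≤ μ/a = (12/13)/12 = 1/13.
Numerically: ≈ 0.076923.
(Since a = 12 > μ = 0.923077, the bound 1/13 is < 1 and informative.)

P[X ≥ 12] ≤ 1/13 ≈ 0.076923.


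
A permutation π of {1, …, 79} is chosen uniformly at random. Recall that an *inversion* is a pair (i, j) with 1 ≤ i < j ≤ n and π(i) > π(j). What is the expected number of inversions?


Write X = Σ X_I over the C(79, 2) = 3081 pairs i < j, with X_I the indicator of one inversion.
There are 3081 indicators.
For each fixed pair i < j, the values π(i) and π(j) are two distinct elements of {1, …, 79} in uniformly random order; by symmetry P[π(i) > π(j)] = 1/2.
By linearity: E[X] = 3081 · (1/2) = C(79, 2) · (1/2) = 3081/2 = 3081/2 ≈ 1540.500000.

E[X] = 3081/2 = 1540.500000.


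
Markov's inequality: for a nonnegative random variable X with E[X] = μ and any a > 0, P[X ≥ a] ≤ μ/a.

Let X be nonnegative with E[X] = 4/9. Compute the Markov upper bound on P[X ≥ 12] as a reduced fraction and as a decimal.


μ = E[X] = 4/9, a = 12.
Markov: P[X ≥ 12] ≤ μ/a = (4/9)/12 = 1/27.
Numerically: ≈ 0.03704.
(Since a = 12 > μ = 0.44444, the bound 1/27 is < 1 and informative.)

P[X ≥ 12] ≤ 1/27 ≈ 0.03704.


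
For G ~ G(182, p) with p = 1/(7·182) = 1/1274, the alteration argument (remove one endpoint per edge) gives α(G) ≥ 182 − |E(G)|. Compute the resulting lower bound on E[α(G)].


E[|E(G)|] = C(182, 2)·p = 16471 · (1/1274) = 181/14.
E[α(G)] ≥ n − E[|E(G)|] = 182 − 181/14 = 2367/14.
Numerically: ≈ 169.071429.
(This is only a lower bound; the true E[α(G)] may be larger.)

E[α(G)] ≥ 2367/14 ≈ 169.071429.


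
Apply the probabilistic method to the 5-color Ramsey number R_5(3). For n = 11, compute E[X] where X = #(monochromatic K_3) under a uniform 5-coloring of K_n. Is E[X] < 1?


E[X] = C(11, 3) · 5^{1 − 3} = 165 · 5^{−2} = 165/25.
As a reduced fraction: E[X] = 33/5 ≈ 6.600000.
Is E[X] < 1? NO.
Since E[X] ≥ 1, the first-moment bound is inconclusive at n = 11; it does NOT by itself certify R_5(3) > 11.

E[X] = 33/5 ≈ 6.600000; E[X] ≥ 1; first-moment method inconclusive here.


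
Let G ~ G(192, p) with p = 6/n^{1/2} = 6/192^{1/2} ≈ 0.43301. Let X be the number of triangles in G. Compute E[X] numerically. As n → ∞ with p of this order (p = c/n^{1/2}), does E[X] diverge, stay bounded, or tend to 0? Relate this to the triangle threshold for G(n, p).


Number of potential triangles: C(192, 3) = 1161280.
Each occurs with probability p³ ≈ (0.43301)³ ≈ 8.1189882e-02.
By linearity: E[X] = C(192, 3)·p³ ≈ 1161280 · 8.1189882e-02 ≈ 94284.18571.
Since α = 1/2 < 1, p = c/n^{1/2} ≫ 1/n is above the triangle threshold p ~ 1/n. Asymptotically E[X] ~ (c³/6)·n^{3(1−α)} = (6³/6)·n^{1.5} → ∞; triangles are abundant w.h.p.

E[X] ≈ 94284.18571; in regime p = Θ(1/n^{1/2}) E[X] diverges (above the triangle threshold p ~ 1/n).


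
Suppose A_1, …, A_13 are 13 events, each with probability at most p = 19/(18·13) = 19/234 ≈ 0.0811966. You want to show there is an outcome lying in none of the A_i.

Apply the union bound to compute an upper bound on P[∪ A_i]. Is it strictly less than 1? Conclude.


Union bound: P[∪_{i=1}^{13} A_i] ≤ Σ_i P[A_i] ≤ 13·p = 13·(19/234) = 19/18.
Numerically: 19/18 ≈ 1.0555556.
Is 19/18 < 1? NO.
Since the bound 19/18 is ≥ 1, the union bound is uninformative here; it does NOT by itself certify existence.

13·p = 19/18 ≈ 1.0555556; existence NOT certified by the union bound.


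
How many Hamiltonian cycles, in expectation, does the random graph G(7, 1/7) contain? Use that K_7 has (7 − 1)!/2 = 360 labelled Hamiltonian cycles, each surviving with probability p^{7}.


K_7 has (7 − 1)!/2 = 360 labelled Hamiltonian cycles.
For each such Hamiltonian cycle H, let X_H = 1 if all 7 edges of H are present in G. Then P[X_H = 1] = p^{7} = (1/7)^{7} = 1/823543.
Summing the indicators: E[X] = Σ_H E[X_H] = 360 · p^{7} = 360 · 1/823543 = 360/823543.
Numerically: E[X] ≈ 0.0004371.

E[X] = 360 · (1/7)^{7} = 360/823543 ≈ 0.0004371.


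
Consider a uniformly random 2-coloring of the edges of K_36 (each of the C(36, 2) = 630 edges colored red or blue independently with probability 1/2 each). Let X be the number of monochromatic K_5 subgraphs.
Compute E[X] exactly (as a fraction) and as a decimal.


Let X = Σ_S X_S over the C(36, 5) = 376992 subsets S of size 5, where X_S = 1 if the K_5 on S is monochromatic.
For a fixed S, the K_5 on S has C(5, 2) = 10 edges. P[all 10 edges red] = (1/2)^10, and likewise for blue, so P[monochromatic] = 2·(1/2)^10 = 2^{1 − 10} = 1/512.
By linearity: E[X] = C(36, 5) · 2^{1 − 10} = 376992 · 1/512 = 11781/16.
Numerically: E[X] ≈ 736.312.

E[X] = C(36,5)·2^(1−C(5,2)) = 11781/16 ≈ 736.312.


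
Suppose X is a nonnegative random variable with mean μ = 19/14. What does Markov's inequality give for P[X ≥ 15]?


μ = E[X] = 19/14, a = 15.
Markov: P[X ≥ 15] ≤ μ/a = (19/14)/15 = 19/210.
Numerically: ≈ 0.0905.
(Since a = 15 > μ = 1.3571, the bound 19/210 is < 1 and informative.)

P[X ≥ 15] ≤ 19/210 ≈ 0.0905.


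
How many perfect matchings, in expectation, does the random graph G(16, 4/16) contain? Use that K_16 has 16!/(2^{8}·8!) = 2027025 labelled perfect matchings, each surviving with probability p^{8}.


K_16 has 16!/(2^{8}·8!) = 2027025 labelled perfect matchings.
For each such perfect matching H, let X_H = 1 if all 8 edges of H are present in G. Then P[X_H = 1] = p^{8} = (1/4)^{8} = 1/65536.
By linearity: E[X] = Σ_H E[X_H] = 2027025 · p^{8} = 2027025 · 1/65536 = 2027025/65536.
Numerically: E[X] ≈ 30.9.

E[X] = 2027025 · (1/4)^{8} = 2027025/65536 ≈ 30.9.


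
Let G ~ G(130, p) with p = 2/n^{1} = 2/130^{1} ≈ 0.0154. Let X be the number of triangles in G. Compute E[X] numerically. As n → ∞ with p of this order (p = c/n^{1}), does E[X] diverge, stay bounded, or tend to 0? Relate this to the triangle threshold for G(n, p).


Number of potential triangles: C(130, 3) = 357760.
Each occurs with probability p³ ≈ (0.0154)³ ≈ 3.64133e-06.
By linearity: E[X] = C(130, 3)·p³ ≈ 357760 · 3.64133e-06 ≈ 1.303.
Here α = 1, so p = 2/n is exactly at the triangle threshold p ~ 1/n. Asymptotically E[X] → c³/6 = 2³/6 = 4/3 ≈ 1.333, a bounded constant. In this regime the triangle count is asymptotically Poisson(c³/6).

E[X] ≈ 1.303; in regime p = Θ(1/n^{1}) E[X] stays bounded (at the triangle threshold p ~ 1/n).


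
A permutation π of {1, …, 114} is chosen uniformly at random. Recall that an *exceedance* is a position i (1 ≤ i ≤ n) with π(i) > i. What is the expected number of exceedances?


Write X = Σ_{i=1}^{114} X_i, where X_i = 1_{π(i) > i}.
For each fixed i, π(i) is uniform over {1, …, 114} (marginal of a uniform permutation), so P[π(i) > i] = (n − i)/n. Summing: Σ_{i=1}^{114} (n − i)/n = (0 + 1 + … + 113)/114 = 114(114 − 1)/(2·114) = (114 − 1)/2.
Hence E[X] = Σ_{i=1}^{114} (114 − i)/114 = 113/2 ≈ 56.500.

E[X] = 113/2 = 56.500.


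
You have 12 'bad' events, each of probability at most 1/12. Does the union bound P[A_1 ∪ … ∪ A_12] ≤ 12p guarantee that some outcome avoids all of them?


Union bound: P[∪_{i=1}^{12} A_i] ≤ Σ_i P[A_i] ≤ 12·p = 12·(1/12) = 1.
Numerically: 1 ≈ 1.0000.
Is 1 < 1? NO.
Since the bound 1 is ≥ 1, the union bound is uninformative here; it does NOT by itself certify existence.

12·p = 1 ≈ 1.0000; existence NOT certified by the union bound.


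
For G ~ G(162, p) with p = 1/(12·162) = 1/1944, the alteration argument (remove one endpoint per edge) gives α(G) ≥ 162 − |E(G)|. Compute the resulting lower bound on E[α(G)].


E[|E(G)|] = C(162, 2)·p = 13041 · (1/1944) = 161/24.
E[α(G)] ≥ n − E[|E(G)|] = 162 − 161/24 = 3727/24.
Numerically: ≈ 155.29167.
(This is only a lower bound; the true E[α(G)] may be larger.)

E[α(G)] ≥ 3727/24 ≈ 155.29167.


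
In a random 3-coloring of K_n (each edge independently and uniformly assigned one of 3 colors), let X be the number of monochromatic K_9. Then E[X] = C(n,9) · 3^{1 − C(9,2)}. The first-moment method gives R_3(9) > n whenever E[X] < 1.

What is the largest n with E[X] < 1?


We need C(n, 9) · 3^{1 − 36} < 1, i.e. C(n, 9) < 3^{36 − 1} = 50031545098999707.
Check values of n near the boundary:
  n = 299: C(299, 9) = 46610674441390059; 46610674441390059 < 50031545098999707? YES
  n = 300: C(300, 9) = 48052241692154700; 48052241692154700 < 50031545098999707? YES
  n = 301: C(301, 9) = 49533303936090975; 49533303936090975 < 50031545098999707? YES
  n = 302: C(302, 9) = 51054804739588650; 51054804739588650 < 50031545098999707? NO
  n = 303: C(303, 9) = 52617706925494425; 52617706925494425 < 50031545098999707? NO
  n = 304: C(304, 9) = 54222992899492560; 54222992899492560 < 50031545098999707? NO
The largest n with C(n, 9) < 50031545098999707 is n = 301 (where E[X] = 16511101312030325/16677181699666569 ≈ 0.99004). Hence R_3(9) > 301, i.e. R_3(9) ≥ 302.

Largest n = 301; hence R_3(9) > 301.


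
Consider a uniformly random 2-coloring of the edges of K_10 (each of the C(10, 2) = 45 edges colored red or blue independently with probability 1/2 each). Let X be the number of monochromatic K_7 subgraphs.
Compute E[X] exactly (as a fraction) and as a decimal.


Let X = Σ_S X_S over the C(10, 7) = 120 subsets S of size 7, where X_S = 1 if the K_7 on S is monochromatic.
For a fixed S, the K_7 on S has C(7, 2) = 21 edges. P[all 21 edges red] = (1/2)^21, and likewise for blue, so P[monochromatic] = 2·(1/2)^21 = 2^{1 − 21} = 1/1048576.
By linearity of expectation: E[X] = C(10, 7) · 2^{1 − 21} = 120 · 1/1048576 = 15/131072.
Numerically: E[X] ≈ 0.000114.

E[X] = C(10,7)·2^(1−C(7,2)) = 15/131072 ≈ 0.000114.


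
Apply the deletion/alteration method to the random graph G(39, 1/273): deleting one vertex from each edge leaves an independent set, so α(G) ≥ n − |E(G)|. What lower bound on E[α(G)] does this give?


E[|E(G)|] = C(39, 2)·p = 741 · (1/273) = 19/7.
E[α(G)] ≥ n − E[|E(G)|] = 39 − 19/7 = 254/7.
Numerically: ≈ 36.2857.
(This is only a lower bound; the true E[α(G)] may be larger.)

E[α(G)] ≥ 254/7 ≈ 36.2857.


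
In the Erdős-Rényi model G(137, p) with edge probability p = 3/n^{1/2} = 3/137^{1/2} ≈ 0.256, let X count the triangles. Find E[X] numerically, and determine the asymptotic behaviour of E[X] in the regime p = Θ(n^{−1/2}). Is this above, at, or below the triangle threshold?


Number of potential triangles: C(137, 3) = 419220.
Each occurs with probability p³ ≈ (0.256)³ ≈ 1.68377e-02.
By linearity: E[X] = C(137, 3)·p³ ≈ 419220 · 1.68377e-02 ≈ 7058.703.
Since α = 1/2 < 1, p = c/n^{1/2} ≫ 1/n is above the triangle threshold p ~ 1/n. Asymptotically E[X] ~ (c³/6)·n^{3(1−α)} = (3³/6)·n^{1.5} → ∞; triangles are abundant w.h.p.

E[X] ≈ 7058.703; in regime p = Θ(1/n^{1/2}) E[X] diverges (above the triangle threshold p ~ 1/n).


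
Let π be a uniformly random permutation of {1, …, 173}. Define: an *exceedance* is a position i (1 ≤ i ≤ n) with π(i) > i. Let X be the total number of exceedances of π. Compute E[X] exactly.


Write X = Σ_{i=1}^{173} X_i, where X_i = 1_{π(i) > i}.
For each fixed i, π(i) is uniform over {1, …, 173} (marginal of a uniform permutation), so P[π(i) > i] = (n − i)/n. Summing: Σ_{i=1}^{173} (n − i)/n = (0 + 1 + … + 172)/173 = 173(173 − 1)/(2·173) = (173 − 1)/2.
Hence E[X] = Σ_{i=1}^{173} (173 − i)/173 = 86 ≈ 86.0000.

E[X] = 86 = 86.0000.


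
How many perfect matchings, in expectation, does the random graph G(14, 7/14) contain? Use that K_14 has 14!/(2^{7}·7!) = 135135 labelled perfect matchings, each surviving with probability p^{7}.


K_14 has 14!/(2^{7}·7!) = 135135 labelled perfect matchings.
For each such perfect matching H, let X_H = 1 if all 7 edges of H are present in G. Then P[X_H = 1] = p^{7} = (1/2)^{7} = 1/128.
Summing the indicators: E[X] = Σ_H E[X_H] = 135135 · p^{7} = 135135 · 1/128 = 135135/128.
Numerically: E[X] ≈ 1055.74.

E[X] = 135135 · (1/2)^{7} = 135135/128 ≈ 1055.74.


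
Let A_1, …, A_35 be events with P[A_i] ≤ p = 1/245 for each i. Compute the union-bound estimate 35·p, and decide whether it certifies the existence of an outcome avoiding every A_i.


Union bound: P[∪_{i=1}^{35} A_i] ≤ Σ_i P[A_i] ≤ 35·p = 35·(1/245) = 1/7.
Numerically: 1/7 ≈ 0.143.
Is 1/7 < 1? YES.
Since P[∪ A_i] ≤ 1/7 < 1, the complement has P[∩ A_i^c] ≥ 1 − 1/7 = 6/7 > 0, so some outcome avoids every A_i.

35·p = 1/7 ≈ 0.143; existence CERTIFIED by the union bound.


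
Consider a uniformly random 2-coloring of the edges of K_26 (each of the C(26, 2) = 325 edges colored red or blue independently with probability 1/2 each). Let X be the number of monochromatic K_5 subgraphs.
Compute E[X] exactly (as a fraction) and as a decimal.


Let X = Σ_S X_S over the C(26, 5) = 65780 subsets S of size 5, where X_S = 1 if the K_5 on S is monochromatic.
For a fixed S, the K_5 on S has C(5, 2) = 10 edges. P[all 10 edges red] = (1/2)^10, and likewise for blue, so P[monochromatic] = 2·(1/2)^10 = 2^{1 − 10} = 1/512.
By linearity of expectation: E[X] = C(26, 5) · 2^{1 − 10} = 65780 · 1/512 = 16445/128.
Numerically: E[X] ≈ 128.477.

E[X] = C(26,5)·2^(1−C(5,2)) = 16445/128 ≈ 128.477.


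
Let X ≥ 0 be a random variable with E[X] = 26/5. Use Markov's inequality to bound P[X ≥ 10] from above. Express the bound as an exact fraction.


μ = E[X] = 26/5, a = 10.
Markov: P[X ≥ 10] ≤ μ/a = (26/5)/10 = 13/25.
Numerically: ≈ 0.520.
(Since a = 10 > μ = 5.200, the bound 13/25 is < 1 and informative.)

P[X ≥ 10] ≤ 13/25 ≈ 0.520.


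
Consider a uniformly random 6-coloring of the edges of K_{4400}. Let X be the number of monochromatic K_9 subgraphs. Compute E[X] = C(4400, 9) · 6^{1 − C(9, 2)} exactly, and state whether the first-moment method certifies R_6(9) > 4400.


E[X] = C(4400, 9) · 6^{1 − 36} = 1689489304164437494711163600 · 6^{−35} = 1689489304164437494711163600/1719070799748422591028658176.
As a reduced fraction: E[X] = 105593081510277343419447725/107441924984276411939291136 ≈ 0.983.
Is E[X] < 1? YES.
Since E[X] < 1, there exists a 6-coloring of K_{4400} with no monochromatic K_9; hence R_6(9) > 4400.

E[X] = 105593081510277343419447725/107441924984276411939291136 ≈ 0.983; E[X] < 1, so R_6(9) > 4400.


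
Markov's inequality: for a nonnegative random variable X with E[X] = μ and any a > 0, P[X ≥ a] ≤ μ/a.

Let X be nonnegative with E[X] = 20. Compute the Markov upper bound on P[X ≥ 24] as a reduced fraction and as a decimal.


μ = E[X] = 20, a = 24.
Markov: P[X ≥ 24] ≤ μ/a = (20)/24 = 5/6.
Numerically: ≈ 0.833.
(Since a = 24 > μ = 20.000, the bound 5/6 is < 1 and informative.)

P[X ≥ 24] ≤ 5/6 ≈ 0.833.


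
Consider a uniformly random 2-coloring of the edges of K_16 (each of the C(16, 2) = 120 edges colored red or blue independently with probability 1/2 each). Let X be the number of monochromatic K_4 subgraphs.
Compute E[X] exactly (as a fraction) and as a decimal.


Let X = Σ_S X_S over the C(16, 4) = 1820 subsets S of size 4, where X_S = 1 if the K_4 on S is monochromatic.
For a fixed S, the K_4 on S has C(4, 2) = 6 edges. P[all 6 edges red] = (1/2)^6, and likewise for blue, so P[monochromatic] = 2·(1/2)^6 = 2^{1 − 6} = 1/32.
By linearity: E[X] = C(16, 4) · 2^{1 − 6} = 1820 · 1/32 = 455/8.
Numerically: E[X] ≈ 56.87500.

E[X] = C(16,4)·2^(1−C(4,2)) = 455/8 ≈ 56.87500.


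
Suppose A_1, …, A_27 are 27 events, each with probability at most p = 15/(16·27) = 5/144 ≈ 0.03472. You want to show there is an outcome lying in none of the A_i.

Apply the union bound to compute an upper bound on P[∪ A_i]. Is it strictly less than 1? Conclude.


Union bound: P[∪_{i=1}^{27} A_i] ≤ Σ_i P[A_i] ≤ 27·p = 27·(5/144) = 15/16.
Numerically: 15/16 ≈ 0.93750.
Is 15/16 < 1? YES.
Since P[∪ A_i] ≤ 15/16 < 1, the complement has P[∩ A_i^c] ≥ 1 − 15/16 = 1/16 > 0, so some outcome avoids every A_i.

27·p = 15/16 ≈ 0.93750; existence CERTIFIED by the union bound.


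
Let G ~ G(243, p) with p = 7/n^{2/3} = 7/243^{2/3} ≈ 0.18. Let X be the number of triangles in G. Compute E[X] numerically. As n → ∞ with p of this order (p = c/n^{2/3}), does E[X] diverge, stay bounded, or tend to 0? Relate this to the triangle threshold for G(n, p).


Number of potential triangles: C(243, 3) = 2362041.
Each occurs with probability p³ ≈ (0.18)³ ≈ 5.80874e-03.
By linearity: E[X] = C(243, 3)·p³ ≈ 2362041 · 5.80874e-03 ≈ 13720.471.
Since α = 2/3 < 1, p = c/n^{2/3} ≫ 1/n is above the triangle threshold p ~ 1/n. Asymptotically E[X] ~ (c³/6)·n^{3(1−α)} = (7³/6)·n^{1} → ∞; triangles are abundant w.h.p.

E[X] ≈ 13720.471; in regime p = Θ(1/n^{2/3}) E[X] diverges (above the triangle threshold p ~ 1/n).


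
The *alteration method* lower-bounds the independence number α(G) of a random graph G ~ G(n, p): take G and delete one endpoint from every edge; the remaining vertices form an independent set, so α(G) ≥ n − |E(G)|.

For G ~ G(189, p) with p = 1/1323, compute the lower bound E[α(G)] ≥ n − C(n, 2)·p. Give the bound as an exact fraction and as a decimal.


E[|E(G)|] = C(189, 2)·p = 17766 · (1/1323) = 94/7.
E[α(G)] ≥ n − E[|E(G)|] = 189 − 94/7 = 1229/7.
Numerically: ≈ 175.57143.
(This is only a lower bound; the true E[α(G)] may be larger.)

E[α(G)] ≥ 1229/7 ≈ 175.57143.


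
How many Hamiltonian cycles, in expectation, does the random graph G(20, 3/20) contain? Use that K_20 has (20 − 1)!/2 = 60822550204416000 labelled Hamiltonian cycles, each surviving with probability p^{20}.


K_20 has (20 − 1)!/2 = 60822550204416000 labelled Hamiltonian cycles.
For each such Hamiltonian cycle H, let X_H = 1 if all 20 edges of H are present in G. Then P[X_H = 1] = p^{20} = (3/20)^{20} = 3486784401/104857600000000000000000000.
By linearity: E[X] = Σ_H E[X_H] = 60822550204416000 · p^{20} = 60822550204416000 · 3486784401/104857600000000000000000000 = 51776152168407487821/25600000000000000000.
Numerically: E[X] ≈ 2.0225.

E[X] = 60822550204416000 · (3/20)^{20} = 51776152168407487821/25600000000000000000 ≈ 2.0225.


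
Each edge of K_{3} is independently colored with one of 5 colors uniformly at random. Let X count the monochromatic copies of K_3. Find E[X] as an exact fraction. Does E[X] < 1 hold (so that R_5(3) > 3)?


E[X] = C(3, 3) · 5^{1 − 3} = 1 · 5^{−2} = 1/25.
As a reduced fraction: E[X] = 1/25 ≈ 0.040000.
Is E[X] < 1? YES.
Since E[X] < 1, there exists a 5-coloring of K_{3} with no monochromatic K_3; hence R_5(3) > 3.

E[X] = 1/25 ≈ 0.040000; E[X] < 1, so R_5(3) > 3.


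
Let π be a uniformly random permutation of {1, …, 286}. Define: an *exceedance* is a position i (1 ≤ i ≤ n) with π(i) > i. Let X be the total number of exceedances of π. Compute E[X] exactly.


Write X = Σ_{i=1}^{286} X_i, where X_i = 1_{π(i) > i}.
For each fixed i, π(i) is uniform over {1, …, 286} (marginal of a uniform permutation), so P[π(i) > i] = (n − i)/n. Summing: Σ_{i=1}^{286} (n − i)/n = (0 + 1 + … + 285)/286 = 286(286 − 1)/(2·286) = (286 − 1)/2.
Hence E[X] = Σ_{i=1}^{286} (286 − i)/286 = 285/2 ≈ 142.5000.

E[X] = 285/2 = 142.5000.


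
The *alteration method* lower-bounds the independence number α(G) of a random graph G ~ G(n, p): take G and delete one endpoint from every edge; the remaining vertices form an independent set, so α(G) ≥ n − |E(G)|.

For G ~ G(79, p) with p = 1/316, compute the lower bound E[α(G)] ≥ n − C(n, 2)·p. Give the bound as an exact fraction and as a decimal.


E[|E(G)|] = C(79, 2)·p = 3081 · (1/316) = 39/4.
E[α(G)] ≥ n − E[|E(G)|] = 79 − 39/4 = 277/4.
Numerically: ≈ 69.25000.
(This is only a lower bound; the true E[α(G)] may be larger.)

E[α(G)] ≥ 277/4 ≈ 69.25000.


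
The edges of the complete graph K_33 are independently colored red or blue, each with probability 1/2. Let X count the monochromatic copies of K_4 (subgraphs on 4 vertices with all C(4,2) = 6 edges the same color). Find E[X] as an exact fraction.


Let X = Σ_S X_S over the C(33, 4) = 40920 subsets S of size 4, where X_S = 1 if the K_4 on S is monochromatic.
For a fixed S, the K_4 on S has C(4, 2) = 6 edges. P[all 6 edges red] = (1/2)^6, and likewise for blue, so P[monochromatic] = 2·(1/2)^6 = 2^{1 − 6} = 1/32.
By linearity: E[X] = C(33, 4) · 2^{1 − 6} = 40920 · 1/32 = 5115/4.
Numerically: E[X] ≈ 1278.750000.

E[X] = C(33,4)·2^(1−C(4,2)) = 5115/4 ≈ 1278.750000.


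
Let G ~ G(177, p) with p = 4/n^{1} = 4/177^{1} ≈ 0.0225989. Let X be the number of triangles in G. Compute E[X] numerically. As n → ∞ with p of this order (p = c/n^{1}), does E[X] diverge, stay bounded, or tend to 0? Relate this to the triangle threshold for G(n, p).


Number of potential triangles: C(177, 3) = 908600.
Each occurs with probability p³ ≈ (0.0225989)³ ≈ 1.15414447e-05.
By linearity: E[X] = C(177, 3)·p³ ≈ 908600 · 1.15414447e-05 ≈ 10.486557.
Here α = 1, so p = 4/n is exactly at the triangle threshold p ~ 1/n. Asymptotically E[X] → c³/6 = 4³/6 = 32/3 ≈ 10.666667, a bounded constant. In this regime the triangle count is asymptotically Poisson(c³/6).

E[X] ≈ 10.486557; in regime p = Θ(1/n^{1}) E[X] stays bounded (at the triangle threshold p ~ 1/n).


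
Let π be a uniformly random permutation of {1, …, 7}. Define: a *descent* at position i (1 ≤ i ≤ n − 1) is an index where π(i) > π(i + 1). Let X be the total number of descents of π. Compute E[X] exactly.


Write X = Σ X_I over i = 1, …, 6, with X_I the indicator of one descent.
There are 6 indicators.
For each fixed i, the pair (π(i), π(i+1)) is a uniformly random ordered pair of distinct values from {1, …, 7}; by symmetry P[π(i) > π(i+1)] = 1/2.
By linearity: E[X] = 6 · (1/2) = (7 − 1) · (1/2) = 3 ≈ 3.0000.

E[X] = 3 = 3.0000.


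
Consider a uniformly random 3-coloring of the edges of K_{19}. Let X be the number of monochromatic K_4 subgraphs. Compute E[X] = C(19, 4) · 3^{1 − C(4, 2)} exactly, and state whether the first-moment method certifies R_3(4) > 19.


E[X] = C(19, 4) · 3^{1 − 6} = 3876 · 3^{−5} = 3876/243.
As a reduced fraction: E[X] = 1292/81 ≈ 15.950617.
Is E[X] < 1? NO.
Since E[X] ≥ 1, the first-moment bound is inconclusive at n = 19; it does NOT by itself certify R_3(4) > 19.

E[X] = 1292/81 ≈ 15.950617; E[X] ≥ 1; first-moment method inconclusive here.


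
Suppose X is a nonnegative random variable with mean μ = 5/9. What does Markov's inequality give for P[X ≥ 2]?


μ = E[X] = 5/9, a = 2.
Markov: P[X ≥ 2] ≤ μ/a = (5/9)/2 = 5/18.
Numerically: ≈ 0.278.
(Since a = 2 > μ = 0.556, the bound 5/18 is < 1 and informative.)

P[X ≥ 2] ≤ 5/18 ≈ 0.278.


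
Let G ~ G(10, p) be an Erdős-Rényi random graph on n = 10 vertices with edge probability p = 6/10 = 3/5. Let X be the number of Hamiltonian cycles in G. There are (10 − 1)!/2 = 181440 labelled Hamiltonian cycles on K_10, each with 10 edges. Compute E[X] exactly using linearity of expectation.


K_10 has (10 − 1)!/2 = 181440 labelled Hamiltonian cycles.
For each such Hamiltonian cycle H, let X_H = 1 if all 10 edges of H are present in G. Then P[X_H = 1] = p^{10} = (3/5)^{10} = 59049/9765625.
By linearity: E[X] = Σ_H E[X_H] = 181440 · p^{10} = 181440 · 59049/9765625 = 2142770112/1953125.
Numerically: E[X] ≈ 1097.1.

E[X] = 181440 · (3/5)^{10} = 2142770112/1953125 ≈ 1097.1.


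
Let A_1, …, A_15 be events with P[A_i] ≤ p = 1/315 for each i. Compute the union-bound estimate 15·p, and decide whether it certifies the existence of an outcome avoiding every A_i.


Union bound: P[∪_{i=1}^{15} A_i] ≤ Σ_i P[A_i] ≤ 15·p = 15·(1/315) = 1/21.
Numerically: 1/21 ≈ 0.0476.
Is 1/21 < 1? YES.
Since P[∪ A_i] ≤ 1/21 < 1, the complement has P[∩ A_i^c] ≥ 1 − 1/21 = 20/21 > 0, so some outcome avoids every A_i.

15·p = 1/21 ≈ 0.0476; existence CERTIFIED by the union bound.


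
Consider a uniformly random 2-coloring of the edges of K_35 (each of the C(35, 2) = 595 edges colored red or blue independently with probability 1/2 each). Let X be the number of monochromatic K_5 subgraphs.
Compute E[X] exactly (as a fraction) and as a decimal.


Let X = Σ_S X_S over the C(35, 5) = 324632 subsets S of size 5, where X_S = 1 if the K_5 on S is monochromatic.
For a fixed S, the K_5 on S has C(5, 2) = 10 edges. P[all 10 edges red] = (1/2)^10, and likewise for blue, so P[monochromatic] = 2·(1/2)^10 = 2^{1 − 10} = 1/512.
Summing: E[X] = C(35, 5) · 2^{1 − 10} = 324632 · 1/512 = 40579/64.
Numerically: E[X] ≈ 634.04688.

E[X] = C(35,5)·2^(1−C(5,2)) = 40579/64 ≈ 634.04688.


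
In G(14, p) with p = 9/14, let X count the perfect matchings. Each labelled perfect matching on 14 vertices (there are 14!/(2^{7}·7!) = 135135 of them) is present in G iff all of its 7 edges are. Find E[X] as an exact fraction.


K_14 has 14!/(2^{7}·7!) = 135135 labelled perfect matchings.
For each such perfect matching H, let X_H = 1 if all 7 edges of H are present in G. Then P[X_H = 1] = p^{7} = (9/14)^{7} = 4782969/105413504.
Summing the indicators: E[X] = Σ_H E[X_H] = 135135 · p^{7} = 135135 · 4782969/105413504 = 92335216545/15059072.
Numerically: E[X] ≈ 6.13e+03.

E[X] = 135135 · (9/14)^{7} = 92335216545/15059072 ≈ 6.13e+03.


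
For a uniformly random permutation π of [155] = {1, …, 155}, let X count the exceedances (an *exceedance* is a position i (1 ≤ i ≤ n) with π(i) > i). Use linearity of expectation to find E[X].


Write X = Σ_{i=1}^{155} X_i, where X_i = 1_{π(i) > i}.
For each fixed i, π(i) is uniform over {1, …, 155} (marginal of a uniform permutation), so P[π(i) > i] = (n − i)/n. Summing: Σ_{i=1}^{155} (n − i)/n = (0 + 1 + … + 154)/155 = 155(155 − 1)/(2·155) = (155 − 1)/2.
Hence E[X] = Σ_{i=1}^{155} (155 − i)/155 = 77 ≈ 77.0000.

E[X] = 77 = 77.0000.


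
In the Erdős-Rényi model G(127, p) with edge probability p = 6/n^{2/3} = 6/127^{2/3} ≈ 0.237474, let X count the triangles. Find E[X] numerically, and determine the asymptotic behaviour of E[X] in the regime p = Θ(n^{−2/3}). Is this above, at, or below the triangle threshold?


Number of potential triangles: C(127, 3) = 333375.
Each occurs with probability p³ ≈ (0.237474)³ ≈ 1.33920268e-02.
By linearity: E[X] = C(127, 3)·p³ ≈ 333375 · 1.33920268e-02 ≈ 4464.566929.
Since α = 2/3 < 1, p = c/n^{2/3} ≫ 1/n is above the triangle threshold p ~ 1/n. Asymptotically E[X] ~ (c³/6)·n^{3(1−α)} = (6³/6)·n^{1} → ∞; triangles are abundant w.h.p.

E[X] ≈ 4464.566929; in regime p = Θ(1/n^{2/3}) E[X] diverges (above the triangle threshold p ~ 1/n).


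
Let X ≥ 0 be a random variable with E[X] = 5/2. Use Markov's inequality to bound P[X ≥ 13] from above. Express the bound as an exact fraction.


μ = E[X] = 5/2, a = 13.
Markov: P[X ≥ 13] ≤ μ/a = (5/2)/13 = 5/26.
Numerically: ≈ 0.1923.
(Since a = 13 > μ = 2.5000, the bound 5/26 is < 1 and informative.)

P[X ≥ 13] ≤ 5/26 ≈ 0.1923.


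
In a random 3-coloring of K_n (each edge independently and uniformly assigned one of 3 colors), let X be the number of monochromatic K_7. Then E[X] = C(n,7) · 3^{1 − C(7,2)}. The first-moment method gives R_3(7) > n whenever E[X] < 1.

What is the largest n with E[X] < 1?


We need C(n, 7) · 3^{1 − 21} < 1, i.e. C(n, 7) < 3^{21 − 1} = 3486784401.
Check values of n near the boundary:
  n = 77: C(77, 7) = 2404808340; 2404808340 < 3486784401? YES
  n = 78: C(78, 7) = 2641902120; 2641902120 < 3486784401? YES
  n = 79: C(79, 7) = 2898753715; 2898753715 < 3486784401? YES
  n = 80: C(80, 7) = 3176716400; 3176716400 < 3486784401? YES
  n = 81: C(81, 7) = 3477216600; 3477216600 < 3486784401? YES
  n = 82: C(82, 7) = 3801756816; 3801756816 < 3486784401? NO
  n = 83: C(83, 7) = 4151918628; 4151918628 < 3486784401? NO
  n = 84: C(84, 7) = 4529365776; 4529365776 < 3486784401? NO
The largest n with C(n, 7) < 3486784401 is n = 81 (where E[X] = 42928600/43046721 ≈ 0.9972560). Hence R_3(7) > 81, i.e. R_3(7) ≥ 82.

Largest n = 81; hence R_3(7) > 81.


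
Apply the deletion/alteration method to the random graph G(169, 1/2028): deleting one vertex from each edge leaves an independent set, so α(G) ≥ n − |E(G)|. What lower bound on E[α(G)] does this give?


E[|E(G)|] = C(169, 2)·p = 14196 · (1/2028) = 7.
E[α(G)] ≥ n − E[|E(G)|] = 169 − 7 = 162.
Numerically: ≈ 162.00000.
(This is only a lower bound; the true E[α(G)] may be larger.)

E[α(G)] ≥ 162 ≈ 162.00000.


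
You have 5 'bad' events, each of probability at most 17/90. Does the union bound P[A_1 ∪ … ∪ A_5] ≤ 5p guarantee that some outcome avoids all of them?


Union bound: P[∪_{i=1}^{5} A_i] ≤ Σ_i P[A_i] ≤ 5·p = 5·(17/90) = 17/18.
Numerically: 17/18 ≈ 0.9444.
Is 17/18 < 1? YES.
Since P[∪ A_i] ≤ 17/18 < 1, the complement has P[∩ A_i^c] ≥ 1 − 17/18 = 1/18 > 0, so some outcome avoids every A_i.

5·p = 17/18 ≈ 0.9444; existence CERTIFIED by the union bound.


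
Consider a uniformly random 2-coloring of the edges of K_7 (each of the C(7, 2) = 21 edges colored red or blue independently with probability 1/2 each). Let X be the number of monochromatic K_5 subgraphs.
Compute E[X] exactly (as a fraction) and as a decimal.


Let X = Σ_S X_S over the C(7, 5) = 21 subsets S of size 5, where X_S = 1 if the K_5 on S is monochromatic.
For a fixed S, the K_5 on S has C(5, 2) = 10 edges. P[all 10 edges red] = (1/2)^10, and likewise for blue, so P[monochromatic] = 2·(1/2)^10 = 2^{1 − 10} = 1/512.
Summing: E[X] = C(7, 5) · 2^{1 − 10} = 21 · 1/512 = 21/512.
Numerically: E[X] ≈ 0.0410.

E[X] = C(7,5)·2^(1−C(5,2)) = 21/512 ≈ 0.0410.


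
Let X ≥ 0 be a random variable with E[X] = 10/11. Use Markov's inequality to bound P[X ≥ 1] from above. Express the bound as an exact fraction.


μ = E[X] = 10/11, a = 1.
Markov: P[X ≥ 1] ≤ μ/a = (10/11)/1 = 10/11.
Numerically: ≈ 0.9091.
(Since a = 1 > μ = 0.9091, the bound 10/11 is < 1 and informative.)

P[X ≥ 1] ≤ 10/11 ≈ 0.9091.


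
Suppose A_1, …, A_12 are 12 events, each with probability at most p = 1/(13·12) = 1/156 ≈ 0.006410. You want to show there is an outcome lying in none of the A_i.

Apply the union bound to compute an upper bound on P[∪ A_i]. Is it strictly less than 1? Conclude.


Union bound: P[∪_{i=1}^{12} A_i] ≤ Σ_i P[A_i] ≤ 12·p = 12·(1/156) = 1/13.
Numerically: 1/13 ≈ 0.076923.
Is 1/13 < 1? YES.
Since P[∪ A_i] ≤ 1/13 < 1, the complement has P[∩ A_i^c] ≥ 1 − 1/13 = 12/13 > 0, so some outcome avoids every A_i.

12·p = 1/13 ≈ 0.076923; existence CERTIFIED by the union bound.


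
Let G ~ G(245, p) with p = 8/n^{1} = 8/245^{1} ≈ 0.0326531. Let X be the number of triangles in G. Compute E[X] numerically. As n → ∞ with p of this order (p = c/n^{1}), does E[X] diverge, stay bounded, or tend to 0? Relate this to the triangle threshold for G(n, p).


Number of potential triangles: C(245, 3) = 2421090.
Each occurs with probability p³ ≈ (0.0326531)³ ≈ 3.48154255e-05.
By linearity: E[X] = C(245, 3)·p³ ≈ 2421090 · 3.48154255e-05 ≈ 84.291279.
Here α = 1, so p = 8/n is exactly at the triangle threshold p ~ 1/n. Asymptotically E[X] → c³/6 = 8³/6 = 256/3 ≈ 85.333333, a bounded constant. In this regime the triangle count is asymptotically Poisson(c³/6).

E[X] ≈ 84.291279; in regime p = Θ(1/n^{1}) E[X] stays bounded (at the triangle threshold p ~ 1/n).


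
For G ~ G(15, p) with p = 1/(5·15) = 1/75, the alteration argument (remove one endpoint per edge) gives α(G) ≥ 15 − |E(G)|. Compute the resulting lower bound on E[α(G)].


E[|E(G)|] = C(15, 2)·p = 105 · (1/75) = 7/5.
E[α(G)] ≥ n − E[|E(G)|] = 15 − 7/5 = 68/5.
Numerically: ≈ 13.600000.
(This is only a lower bound; the true E[α(G)] may be larger.)

E[α(G)] ≥ 68/5 ≈ 13.600000.


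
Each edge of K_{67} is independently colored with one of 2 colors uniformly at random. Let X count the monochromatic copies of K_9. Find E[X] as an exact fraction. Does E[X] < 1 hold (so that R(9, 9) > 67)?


E[X] = C(67, 9) · 2^{1 − 36} = 42757703560 · 2^{−35} = 42757703560/34359738368.
As a reduced fraction: E[X] = 5344712945/4294967296 ≈ 1.244.
Is E[X] < 1? NO.
Since E[X] ≥ 1, the first-moment bound is inconclusive at n = 67; it does NOT by itself certify R(9, 9) > 67.

E[X] = 5344712945/4294967296 ≈ 1.244; E[X] ≥ 1; first-moment method inconclusive here.


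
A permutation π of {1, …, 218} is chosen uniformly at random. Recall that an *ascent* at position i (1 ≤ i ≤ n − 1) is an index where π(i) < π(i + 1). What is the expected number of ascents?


Write X = Σ X_I over i = 1, …, 217, with X_I the indicator of one ascent.
There are 217 indicators.
For each fixed i, the pair (π(i), π(i+1)) is a uniformly random ordered pair of distinct values from {1, …, 218}; by symmetry P[π(i) < π(i+1)] = 1/2.
By linearity: E[X] = 217 · (1/2) = (218 − 1) · (1/2) = 217/2 ≈ 108.50000.

E[X] = 217/2 = 108.50000.


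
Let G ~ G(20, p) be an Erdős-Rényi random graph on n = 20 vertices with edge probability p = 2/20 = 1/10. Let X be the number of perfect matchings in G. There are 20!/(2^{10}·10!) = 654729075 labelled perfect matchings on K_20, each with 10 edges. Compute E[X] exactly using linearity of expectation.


K_20 has 20!/(2^{10}·10!) = 654729075 labelled perfect matchings.
For each such perfect matching H, let X_H = 1 if all 10 edges of H are present in G. Then P[X_H = 1] = p^{10} = (1/10)^{10} = 1/10000000000.
By linearity: E[X] = Σ_H E[X_H] = 654729075 · p^{10} = 654729075 · 1/10000000000 = 26189163/400000000.
Numerically: E[X] ≈ 0.0655.

E[X] = 654729075 · (1/10)^{10} = 26189163/400000000 ≈ 0.0655.


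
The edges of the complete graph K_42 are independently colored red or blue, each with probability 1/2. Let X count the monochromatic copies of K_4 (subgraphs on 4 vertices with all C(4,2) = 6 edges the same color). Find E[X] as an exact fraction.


Let X = Σ_S X_S over the C(42, 4) = 111930 subsets S of size 4, where X_S = 1 if the K_4 on S is monochromatic.
For a fixed S, the K_4 on S has C(4, 2) = 6 edges. P[all 6 edges red] = (1/2)^6, and likewise for blue, so P[monochromatic] = 2·(1/2)^6 = 2^{1 − 6} = 1/32.
By linearity: E[X] = C(42, 4) · 2^{1 − 6} = 111930 · 1/32 = 55965/16.
Numerically: E[X] ≈ 3497.8125.

E[X] = C(42,4)·2^(1−C(4,2)) = 55965/16 ≈ 3497.8125.


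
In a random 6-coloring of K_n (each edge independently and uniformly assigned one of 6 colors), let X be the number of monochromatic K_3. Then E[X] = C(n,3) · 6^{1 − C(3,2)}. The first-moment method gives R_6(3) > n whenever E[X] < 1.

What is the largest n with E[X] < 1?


We need C(n, 3) · 6^{1 − 3} < 1, i.e. C(n, 3) < 6^{3 − 1} = 36.
Check values of n near the boundary:
  n = 4: C(4, 3) = 4; 4 < 36? YES
  n = 5: C(5, 3) = 10; 10 < 36? YES
  n = 6: C(6, 3) = 20; 20 < 36? YES
  n = 7: C(7, 3) = 35; 35 < 36? YES
  n = 8: C(8, 3) = 56; 56 < 36? NO
  n = 9: C(9, 3) = 84; 84 < 36? NO
  n = 10: C(10, 3) = 120; 120 < 36? NO
The largest n with C(n, 3) < 36 is n = 7 (where E[X] = 35/36 ≈ 0.9722). Hence R_6(3) > 7, i.e. R_6(3) ≥ 8.

Largest n = 7; hence R_6(3) > 7.


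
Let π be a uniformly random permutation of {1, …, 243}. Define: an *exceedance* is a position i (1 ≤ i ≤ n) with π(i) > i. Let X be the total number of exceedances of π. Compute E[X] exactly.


Write X = Σ_{i=1}^{243} X_i, where X_i = 1_{π(i) > i}.
For each fixed i, π(i) is uniform over {1, …, 243} (marginal of a uniform permutation), so P[π(i) > i] = (n − i)/n. Summing: Σ_{i=1}^{243} (n − i)/n = (0 + 1 + … + 242)/243 = 243(243 − 1)/(2·243) = (243 − 1)/2.
Hence E[X] = Σ_{i=1}^{243} (243 − i)/243 = 121 ≈ 121.0000.

E[X] = 121 = 121.0000.


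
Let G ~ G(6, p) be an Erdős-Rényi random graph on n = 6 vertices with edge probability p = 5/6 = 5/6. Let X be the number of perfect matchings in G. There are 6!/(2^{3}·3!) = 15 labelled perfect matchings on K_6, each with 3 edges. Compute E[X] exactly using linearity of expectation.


K_6 has 6!/(2^{3}·3!) = 15 labelled perfect matchings.
For each such perfect matching H, let X_H = 1 if all 3 edges of H are present in G. Then P[X_H = 1] = p^{3} = (5/6)^{3} = 125/216.
Summing the indicators: E[X] = Σ_H E[X_H] = 15 · p^{3} = 15 · 125/216 = 625/72.
Numerically: E[X] ≈ 8.68056.

E[X] = 15 · (5/6)^{3} = 625/72 ≈ 8.68056.


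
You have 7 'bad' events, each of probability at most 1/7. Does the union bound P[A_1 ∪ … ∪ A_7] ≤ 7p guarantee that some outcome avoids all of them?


Union bound: P[∪_{i=1}^{7} A_i] ≤ Σ_i P[A_i] ≤ 7·p = 7·(1/7) = 1.
Numerically: 1 ≈ 1.0000000.
Is 1 < 1? NO.
Since the bound 1 is ≥ 1, the union bound is uninformative here; it does NOT by itself certify existence.

7·p = 1 ≈ 1.0000000; existence NOT certified by the union bound.


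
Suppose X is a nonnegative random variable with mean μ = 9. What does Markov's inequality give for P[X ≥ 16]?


μ = E[X] = 9, a = 16.
Markov: P[X ≥ 16] ≤ μ/a = (9)/16 = 9/16.
Numerically: ≈ 0.5625.
(Since a = 16 > μ = 9.0000, the bound 9/16 is < 1 and informative.)

P[X ≥ 16] ≤ 9/16 ≈ 0.5625.


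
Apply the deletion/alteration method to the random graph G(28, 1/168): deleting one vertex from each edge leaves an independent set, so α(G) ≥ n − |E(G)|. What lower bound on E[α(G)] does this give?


E[|E(G)|] = C(28, 2)·p = 378 · (1/168) = 9/4.
E[α(G)] ≥ n − E[|E(G)|] = 28 − 9/4 = 103/4.
Numerically: ≈ 25.7500.
(This is only a lower bound; the true E[α(G)] may be larger.)

E[α(G)] ≥ 103/4 ≈ 25.7500.


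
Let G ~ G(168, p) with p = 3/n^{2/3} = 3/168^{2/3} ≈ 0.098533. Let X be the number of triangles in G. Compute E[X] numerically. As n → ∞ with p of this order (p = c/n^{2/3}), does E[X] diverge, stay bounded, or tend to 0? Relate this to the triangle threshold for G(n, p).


Number of potential triangles: C(168, 3) = 776216.
Each occurs with probability p³ ≈ (0.098533)³ ≈ 9.56632653e-04.
By linearity: E[X] = C(168, 3)·p³ ≈ 776216 · 9.56632653e-04 ≈ 742.553571.
Since α = 2/3 < 1, p = c/n^{2/3} ≫ 1/n is above the triangle threshold p ~ 1/n. Asymptotically E[X] ~ (c³/6)·n^{3(1−α)} = (3³/6)·n^{1} → ∞; triangles are abundant w.h.p.

E[X] ≈ 742.553571; in regime p = Θ(1/n^{2/3}) E[X] diverges (above the triangle threshold p ~ 1/n).
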